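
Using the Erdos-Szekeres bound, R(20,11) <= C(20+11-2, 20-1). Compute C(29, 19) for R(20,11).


R(20,11) <= C(20+11-2, 20-1) = C(29, 19)
C(29, 19) = 29! / (19! * 10!)
= 20030010

20030010


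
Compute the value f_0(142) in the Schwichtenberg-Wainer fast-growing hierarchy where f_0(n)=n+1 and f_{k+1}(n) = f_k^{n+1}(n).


f_0(142) = 142 + 1 = 143

143


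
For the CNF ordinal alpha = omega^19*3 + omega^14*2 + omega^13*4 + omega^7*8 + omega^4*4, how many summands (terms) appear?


CNF: omega^19*3 + omega^14*2 + omega^13*4 + omega^7*8 + omega^4*4
Count the summands separated by '+':
  term 1: omega^19*3
  term 2: omega^14*2
  term 3: omega^13*4
  term 4: omega^7*8
  term 5: omega^4*4
Total terms = 5

5


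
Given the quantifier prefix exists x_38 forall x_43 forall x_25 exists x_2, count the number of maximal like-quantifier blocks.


Alternations = 2.
Blocks = alternations + 1 = 3

3


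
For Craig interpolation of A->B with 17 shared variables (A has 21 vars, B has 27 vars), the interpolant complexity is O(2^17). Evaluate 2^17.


Shared atoms = 17
Craig interpolant size bound = 2^17
= 131072

131072


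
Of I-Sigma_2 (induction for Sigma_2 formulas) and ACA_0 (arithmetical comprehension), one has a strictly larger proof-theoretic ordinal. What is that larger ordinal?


Proof-theoretic ordinal of I-Sigma_2 (induction for Sigma_2 formulas): omega^(omega^omega)
Proof-theoretic ordinal of ACA_0 (arithmetical comprehension): epsilon_0
Comparing: omega^(omega^omega) < epsilon_0.
The larger ordinal is epsilon_0 (from ACA_0 (arithmetical comprehension)).

epsilon_0


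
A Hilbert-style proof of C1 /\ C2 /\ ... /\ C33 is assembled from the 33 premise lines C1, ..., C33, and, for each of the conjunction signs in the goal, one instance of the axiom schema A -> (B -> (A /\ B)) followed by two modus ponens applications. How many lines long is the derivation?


Conjoining 33 premises:
- 33 premise lines
- the goal has 32 conjunction signs; each costs 1 axiom instance + 2 MP = 3 lines: 3 * 32 = 96
Total = 33 + 96 = 129 lines.

129


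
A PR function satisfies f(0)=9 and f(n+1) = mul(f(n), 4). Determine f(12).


f(0) = 9
f(1) = mul(f(0), 4) = mul(9, 4) = 36
f(2) = mul(f(1), 4) = mul(36, 4) = 144
f(3) = mul(f(2), 4) = mul(144, 4) = 576
f(4) = mul(f(3), 4) = mul(576, 4) = 2304
f(5) = mul(f(4), 4) = mul(2304, 4) = 9216
f(6) = mul(f(5), 4) = mul(9216, 4) = 36864
f(7) = mul(f(6), 4) = mul(36864, 4) = 147456
f(8) = mul(f(7), 4) = mul(147456, 4) = 589824
f(9) = mul(f(8), 4) = mul(589824, 4) = 2359296
f(10) = mul(f(9), 4) = mul(2359296, 4) = 9437184
f(11) = mul(f(10), 4) = mul(9437184, 4) = 37748736
f(12) = mul(f(11), 4) = mul(37748736, 4) = 150994944


150994944


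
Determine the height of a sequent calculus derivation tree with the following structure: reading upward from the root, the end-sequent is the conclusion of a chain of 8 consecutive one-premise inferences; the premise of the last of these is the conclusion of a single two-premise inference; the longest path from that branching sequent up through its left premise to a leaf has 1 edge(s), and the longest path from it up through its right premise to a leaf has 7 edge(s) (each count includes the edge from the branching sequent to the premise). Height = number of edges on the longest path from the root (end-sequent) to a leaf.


Longest path through the left premise: 1 edges (measured from the branching sequent)
Longest path through the right premise: 7 edges
Height of the subtree rooted at the branching sequent: max(1, 7) = 7
The branching sequent sits 8 edges above the root (the chain of one-premise inferences), so height = 7 + 8 = 15

15


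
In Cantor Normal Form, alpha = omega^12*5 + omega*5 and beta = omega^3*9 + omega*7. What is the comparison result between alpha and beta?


Compare term by term from highest exponent:
alpha = omega^12*5 + omega*5
beta = omega^3*9 + omega*7
Term 1: alpha has omega^12*5, beta has omega^3*9
Term 2: alpha has omega^1*5, beta has omega^1*7
Result: alpha > beta

alpha > beta


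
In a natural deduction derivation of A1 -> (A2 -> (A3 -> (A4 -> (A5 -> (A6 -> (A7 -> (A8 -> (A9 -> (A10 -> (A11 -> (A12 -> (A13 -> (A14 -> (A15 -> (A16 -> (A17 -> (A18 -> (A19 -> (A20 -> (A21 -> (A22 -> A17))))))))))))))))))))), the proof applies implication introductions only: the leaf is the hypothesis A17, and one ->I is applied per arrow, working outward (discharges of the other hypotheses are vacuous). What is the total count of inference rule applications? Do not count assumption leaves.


The formula has 22 arrows (->); its innermost consequent A17 is one of the antecedents,
so the proof starts from the hypothesis leaf A17 (not a rule application) and closes one arrow per ->I.
Building A1 -> (A2 -> (A3 -> (A4 -> (A5 -> (A6 -> (A7 -> (A8 -> (A9 -> (A10 -> (A11 -> (A12 -> (A13 -> (A14 -> (A15 -> (A16 -> (A17 -> (A18 -> (A19 -> (A20 -> (A21 -> (A22 -> A17))))))))))))))))))))) therefore takes 22 nested implication introductions.
Total inference nodes = 22

22


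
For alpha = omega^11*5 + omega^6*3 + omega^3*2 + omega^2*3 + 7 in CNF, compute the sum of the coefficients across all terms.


CNF: omega^11*5 + omega^6*3 + omega^3*2 + omega^2*3 + 7
Coefficients: 5 + 3 + 2 + 3 + 7 = 20

20


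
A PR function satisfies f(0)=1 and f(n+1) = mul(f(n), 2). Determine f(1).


f(0) = 1
f(1) = mul(f(0), 2) = mul(1, 2) = 2


2


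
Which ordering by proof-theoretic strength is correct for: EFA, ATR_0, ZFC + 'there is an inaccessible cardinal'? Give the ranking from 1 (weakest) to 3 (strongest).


Ordering by consistency strength:
1. EFA
2. ATR_0
3. ZFC + 'there is an inaccessible cardinal'


EFA=1, ATR_0=2, ZFC + 'there is an inaccessible cardinal'=3


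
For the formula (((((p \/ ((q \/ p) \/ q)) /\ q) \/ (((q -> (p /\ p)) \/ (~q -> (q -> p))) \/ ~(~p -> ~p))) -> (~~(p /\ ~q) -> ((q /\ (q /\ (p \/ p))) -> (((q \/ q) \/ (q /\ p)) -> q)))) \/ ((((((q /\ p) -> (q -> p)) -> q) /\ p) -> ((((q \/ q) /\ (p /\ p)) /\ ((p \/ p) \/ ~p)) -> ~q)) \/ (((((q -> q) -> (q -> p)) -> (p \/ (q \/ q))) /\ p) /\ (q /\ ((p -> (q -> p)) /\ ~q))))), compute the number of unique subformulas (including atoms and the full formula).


Formula: (((((p \/ ((q \/ p) \/ q)) /\ q) \/ (((q -> (p /\ p)) \/ (~q -> (q -> p))) \/ ~(~p -> ~p))) -> (~~(p /\ ~q) -> ((q /\ (q /\ (p \/ p))) -> (((q \/ q) \/ (q /\ p)) -> q)))) \/ ((((((q /\ p) -> (q -> p)) -> q) /\ p) -> ((((q \/ q) /\ (p /\ p)) /\ ((p \/ p) \/ ~p)) -> ~q)) \/ (((((q -> q) -> (q -> p)) -> (p \/ (q \/ q))) /\ p) /\ (q /\ ((p -> (q -> p)) /\ ~q)))))
Subformulas found:
  1. p
  2. q
  3. ~p
  4. ~q
  5. (q /\ p)
  6. (q \/ p)
  7. (q -> p)
  8. (q -> q)
  9. (p \/ p)
  10. (p /\ p)
  11. (q \/ q)
  12. (p /\ ~q)
  13. (~p -> ~p)
  14. ~(p /\ ~q)
  15. ~(~p -> ~p)
  16. ~~(p /\ ~q)
  17. (p \/ (q \/ q))
  18. (p -> (q -> p))
  19. ((q \/ p) \/ q)
  20. (q /\ (p \/ p))
  21. (q -> (p /\ p))
  22. (~q -> (q -> p))
  23. ((p \/ p) \/ ~p)
  24. ((q \/ q) /\ (p /\ p))
  25. ((q /\ p) -> (q -> p))
  26. (p \/ ((q \/ p) \/ q))
  27. ((q -> q) -> (q -> p))
  28. ((q \/ q) \/ (q /\ p))
  29. (q /\ (q /\ (p \/ p)))
  30. ((p -> (q -> p)) /\ ~q)
  31. (((q /\ p) -> (q -> p)) -> q)
  32. (((q \/ q) \/ (q /\ p)) -> q)
  33. ((p \/ ((q \/ p) \/ q)) /\ q)
  34. (q /\ ((p -> (q -> p)) /\ ~q))
  35. ((((q /\ p) -> (q -> p)) -> q) /\ p)
  36. ((q -> (p /\ p)) \/ (~q -> (q -> p)))
  37. (((q -> q) -> (q -> p)) -> (p \/ (q \/ q)))
  38. (((q \/ q) /\ (p /\ p)) /\ ((p \/ p) \/ ~p))
  39. ((((q -> q) -> (q -> p)) -> (p \/ (q \/ q))) /\ p)
  40. ((((q \/ q) /\ (p /\ p)) /\ ((p \/ p) \/ ~p)) -> ~q)
  41. (((q -> (p /\ p)) \/ (~q -> (q -> p))) \/ ~(~p -> ~p))
  42. ((q /\ (q /\ (p \/ p))) -> (((q \/ q) \/ (q /\ p)) -> q))
  43. (~~(p /\ ~q) -> ((q /\ (q /\ (p \/ p))) -> (((q \/ q) \/ (q /\ p)) -> q)))
  44. (((((q -> q) -> (q -> p)) -> (p \/ (q \/ q))) /\ p) /\ (q /\ ((p -> (q -> p)) /\ ~q)))
  45. (((p \/ ((q \/ p) \/ q)) /\ q) \/ (((q -> (p /\ p)) \/ (~q -> (q -> p))) \/ ~(~p -> ~p)))
  46. (((((q /\ p) -> (q -> p)) -> q) /\ p) -> ((((q \/ q) /\ (p /\ p)) /\ ((p \/ p) \/ ~p)) -> ~q))
  47. ((((p \/ ((q \/ p) \/ q)) /\ q) \/ (((q -> (p /\ p)) \/ (~q -> (q -> p))) \/ ~(~p -> ~p))) -> (~~(p /\ ~q) -> ((q /\ (q /\ (p \/ p))) -> (((q \/ q) \/ (q /\ p)) -> q))))
  48. ((((((q /\ p) -> (q -> p)) -> q) /\ p) -> ((((q \/ q) /\ (p /\ p)) /\ ((p \/ p) \/ ~p)) -> ~q)) \/ (((((q -> q) -> (q -> p)) -> (p \/ (q \/ q))) /\ p) /\ (q /\ ((p -> (q -> p)) /\ ~q))))
  49. (((((p \/ ((q \/ p) \/ q)) /\ q) \/ (((q -> (p /\ p)) \/ (~q -> (q -> p))) \/ ~(~p -> ~p))) -> (~~(p /\ ~q) -> ((q /\ (q /\ (p \/ p))) -> (((q \/ q) \/ (q /\ p)) -> q)))) \/ ((((((q /\ p) -> (q -> p)) -> q) /\ p) -> ((((q \/ q) /\ (p /\ p)) /\ ((p \/ p) \/ ~p)) -> ~q)) \/ (((((q -> q) -> (q -> p)) -> (p \/ (q \/ q))) /\ p) /\ (q /\ ((p -> (q -> p)) /\ ~q)))))
Total distinct subformulas = 49

49


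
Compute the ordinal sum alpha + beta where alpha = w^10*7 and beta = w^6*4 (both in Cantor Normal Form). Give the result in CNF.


Ordinal addition w^10*7 + w^6*4:
Leading exponent of alpha (10) > leading exponent of beta (6).
Since alpha's term has higher exponent than beta's leading term,
the sum is simply alpha followed by beta.
Result = w^10*7 + w^6*4

w^10*7 + w^6*4


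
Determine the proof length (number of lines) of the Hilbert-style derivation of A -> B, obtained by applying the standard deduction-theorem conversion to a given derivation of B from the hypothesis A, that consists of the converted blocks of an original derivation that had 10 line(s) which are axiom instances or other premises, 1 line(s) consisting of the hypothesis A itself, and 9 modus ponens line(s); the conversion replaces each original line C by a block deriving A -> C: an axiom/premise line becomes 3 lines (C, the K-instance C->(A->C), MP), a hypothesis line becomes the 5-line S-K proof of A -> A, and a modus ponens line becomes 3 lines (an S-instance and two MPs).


Deduction-theorem conversion, block by block:
- 10 axiom/premise lines -> 3 lines each = 30
- 1 hypothesis lines -> 5 lines each (identity proof A->A) = 5
- 9 MP lines -> 3 lines each (S-instance, MP, MP) = 27
Total = 30 + 5 + 27 = 62 lines.

62


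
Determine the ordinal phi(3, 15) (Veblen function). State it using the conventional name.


phi(3, 15):
phi(3, beta) = eta_beta (the beta-th eta number, fixed point of zeta).
phi(3, 15) = eta_15

eta_15


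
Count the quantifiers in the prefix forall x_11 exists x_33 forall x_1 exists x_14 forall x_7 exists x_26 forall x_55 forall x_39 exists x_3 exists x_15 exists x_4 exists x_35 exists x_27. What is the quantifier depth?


Quantifier prefix has 13 quantifier symbols.
Quantifier depth = 13

13


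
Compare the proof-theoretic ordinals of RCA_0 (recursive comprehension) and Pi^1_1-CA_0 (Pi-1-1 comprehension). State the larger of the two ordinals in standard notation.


Proof-theoretic ordinal of RCA_0 (recursive comprehension): omega^omega
Proof-theoretic ordinal of Pi^1_1-CA_0 (Pi-1-1 comprehension): psi_0(Omega_omega)
Comparing: omega^omega < psi_0(Omega_omega).
The larger ordinal is psi_0(Omega_omega) (from Pi^1_1-CA_0 (Pi-1-1 comprehension)).

psi_0(Omega_omega)


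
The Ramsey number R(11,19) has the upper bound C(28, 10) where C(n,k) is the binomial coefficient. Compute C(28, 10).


R(11,19) <= C(11+19-2, 11-1) = C(28, 10)
C(28, 10) = 28! / (10! * 18!)
= 13123110

13123110


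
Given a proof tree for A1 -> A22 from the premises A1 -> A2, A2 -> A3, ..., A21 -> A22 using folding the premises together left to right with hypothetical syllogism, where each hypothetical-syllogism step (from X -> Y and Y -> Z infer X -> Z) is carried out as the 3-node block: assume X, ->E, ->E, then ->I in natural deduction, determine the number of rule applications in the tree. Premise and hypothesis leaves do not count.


There are 21 premises in the chain. The first HS step combines premises 1 and 2; each further premise needs one more HS step.
So 21 premises require 21 - 1 = 20 hypothetical-syllogism steps.
Each HS step uses 3 inference nodes (->E, ->E, ->I).
20 * 3 = 60 total inference nodes.

60


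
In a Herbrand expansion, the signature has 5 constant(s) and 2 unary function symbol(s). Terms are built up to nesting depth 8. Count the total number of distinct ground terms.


Herbrand terms by depth:
Depth 0: 5 constants
Depth 1: 10 new terms (running total: 15)
Depth 2: 20 new terms (running total: 35)
Depth 3: 40 new terms (running total: 75)
Depth 4: 80 new terms (running total: 155)
Depth 5: 160 new terms (running total: 315)
Depth 6: 320 new terms (running total: 635)
Depth 7: 640 new terms (running total: 1275)
Depth 8: 1280 new terms (running total: 2555)
Total distinct ground terms = 2555

2555


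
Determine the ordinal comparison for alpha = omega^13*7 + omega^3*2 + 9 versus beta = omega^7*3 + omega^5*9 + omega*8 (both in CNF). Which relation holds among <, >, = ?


Compare term by term from highest exponent:
alpha = omega^13*7 + omega^3*2 + 9
beta = omega^7*3 + omega^5*9 + omega*8
Term 1: alpha has omega^13*7, beta has omega^7*3
Term 2: alpha has omega^3*2, beta has omega^5*9
Term 3: alpha has omega^0*9, beta has omega^1*8
Result: alpha > beta

alpha > beta


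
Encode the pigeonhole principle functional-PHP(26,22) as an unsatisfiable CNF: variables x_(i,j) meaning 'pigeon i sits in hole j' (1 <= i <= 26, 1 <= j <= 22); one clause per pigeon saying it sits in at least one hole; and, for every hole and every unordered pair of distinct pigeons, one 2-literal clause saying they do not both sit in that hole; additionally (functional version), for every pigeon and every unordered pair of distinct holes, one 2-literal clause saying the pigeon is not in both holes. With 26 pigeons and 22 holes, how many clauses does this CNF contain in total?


functional-PHP(26,22): 26 pigeons, 22 holes, 26*22 = 572 variables.
- pigeon clauses: one per pigeon -> 26 clauses
- hole clauses: 22 holes * C(26,2) = 22 * 325 -> 7150 clauses
- functional clauses: 26 pigeons * C(22,2) = 26 * 231 -> 6006 clauses
Total clauses = 26 + 7150 + 6006 = 13182

13182


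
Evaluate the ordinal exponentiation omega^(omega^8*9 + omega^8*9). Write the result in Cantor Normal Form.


omega^(omega^8*9 + omega^8*9):
Both terms of the exponent have the same exponent 8, so they merge: omega^8*9 + omega^8*9 = omega^8*(9+9) = omega^8*18.
omega raised to a CNF ordinal is a single CNF term: Result = omega^(omega^8*18)

omega^(omega^8*18)


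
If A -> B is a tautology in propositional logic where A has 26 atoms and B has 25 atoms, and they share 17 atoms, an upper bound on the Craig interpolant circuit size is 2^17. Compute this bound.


Shared atoms = 17
Craig interpolant size bound = 2^17
= 131072

131072


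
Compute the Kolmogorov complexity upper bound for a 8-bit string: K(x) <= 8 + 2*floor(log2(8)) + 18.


floor(log2(8)) = 3
2 * 3 = 6
K(x) <= 8 + 6 + 18 = 32

32


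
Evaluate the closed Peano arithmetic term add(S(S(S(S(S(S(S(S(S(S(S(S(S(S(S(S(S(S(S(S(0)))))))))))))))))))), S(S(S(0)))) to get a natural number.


add(S^20(0), S^3(0)):
S^20(0) = 20
S^3(0) = 3
20 + 3 = 23

23


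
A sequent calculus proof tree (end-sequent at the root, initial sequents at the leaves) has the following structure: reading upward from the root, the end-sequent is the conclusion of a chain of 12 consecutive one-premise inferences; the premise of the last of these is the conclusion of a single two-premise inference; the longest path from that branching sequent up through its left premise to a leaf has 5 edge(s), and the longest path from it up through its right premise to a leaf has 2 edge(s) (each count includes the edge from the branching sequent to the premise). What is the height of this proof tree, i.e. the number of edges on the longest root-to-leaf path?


Longest path through the left premise: 5 edges (measured from the branching sequent)
Longest path through the right premise: 2 edges
Height of the subtree rooted at the branching sequent: max(5, 2) = 5
The branching sequent sits 12 edges above the root (the chain of one-premise inferences), so height = 5 + 12 = 17

17


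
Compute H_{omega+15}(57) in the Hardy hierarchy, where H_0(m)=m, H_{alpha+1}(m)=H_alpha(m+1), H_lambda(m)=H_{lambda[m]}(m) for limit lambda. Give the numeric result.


H_{omega+15}(57):
Unwind the 15 successor steps: H_{omega+15}(57) = H_omega(57+15) = H_omega(72).
H_omega(m) = H_m(m) = m + m = 2m.
Result = 2 * 72 = 144

144


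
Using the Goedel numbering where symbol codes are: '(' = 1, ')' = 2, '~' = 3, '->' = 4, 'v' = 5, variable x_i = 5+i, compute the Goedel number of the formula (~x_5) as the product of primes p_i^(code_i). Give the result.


Formula: (~x_5)
Symbol codes: [1, 3, 10, 2]
Primes: [2, 3, 5, 7]
p_1^1 = 2^1 = 2
p_2^3 = 3^3 = 27
p_3^10 = 5^10 = 9765625
p_4^2 = 7^2 = 49
Product = 25839843750

25839843750


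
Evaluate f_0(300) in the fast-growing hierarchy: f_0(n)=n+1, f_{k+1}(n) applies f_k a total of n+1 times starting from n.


f_0(300) = 300 + 1 = 301

301


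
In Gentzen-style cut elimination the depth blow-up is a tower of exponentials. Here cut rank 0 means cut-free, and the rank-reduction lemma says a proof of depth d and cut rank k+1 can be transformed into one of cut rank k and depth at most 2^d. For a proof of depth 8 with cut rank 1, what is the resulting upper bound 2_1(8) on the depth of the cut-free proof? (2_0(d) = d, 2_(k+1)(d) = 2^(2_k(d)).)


Each rank reduction sends depth d to at most 2^d; cut rank r needs r reductions.
2_0(8) = 8
2_1(8) = 2^8 = 256
Cut-free depth bound = 256

256


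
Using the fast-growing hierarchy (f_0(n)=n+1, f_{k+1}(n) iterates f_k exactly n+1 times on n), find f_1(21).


f_1(21) = f_0^22(21)
f_0 adds 1 each time, applied 22 times.
f_1(21) = 21 + 22 = 43

43


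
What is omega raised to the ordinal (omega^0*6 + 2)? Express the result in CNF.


omega^(omega^0*6 + 2):
omega^0 = 1, so the exponent is 6 + 2 = 8 (finite ordinal addition).
Result = omega^8, already a single CNF term.

omega^8


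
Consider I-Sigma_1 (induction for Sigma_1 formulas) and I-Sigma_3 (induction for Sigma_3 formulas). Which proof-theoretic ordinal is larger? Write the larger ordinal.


Proof-theoretic ordinal of I-Sigma_1 (induction for Sigma_1 formulas): omega^omega
Proof-theoretic ordinal of I-Sigma_3 (induction for Sigma_3 formulas): omega^(omega^(omega^omega))
Comparing: omega^omega < omega^(omega^(omega^omega)).
The larger ordinal is omega^(omega^(omega^omega)) (from I-Sigma_3 (induction for Sigma_3 formulas)).

omega^(omega^(omega^omega))


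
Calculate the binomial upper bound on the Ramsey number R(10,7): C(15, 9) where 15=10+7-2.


R(10,7) <= C(10+7-2, 10-1) = C(15, 9)
C(15, 9) = 15! / (9! * 6!)
= 5005

5005


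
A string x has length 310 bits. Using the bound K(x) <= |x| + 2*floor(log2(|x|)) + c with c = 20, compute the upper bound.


floor(log2(310)) = 8
2 * 8 = 16
K(x) <= 310 + 16 + 20 = 346

346


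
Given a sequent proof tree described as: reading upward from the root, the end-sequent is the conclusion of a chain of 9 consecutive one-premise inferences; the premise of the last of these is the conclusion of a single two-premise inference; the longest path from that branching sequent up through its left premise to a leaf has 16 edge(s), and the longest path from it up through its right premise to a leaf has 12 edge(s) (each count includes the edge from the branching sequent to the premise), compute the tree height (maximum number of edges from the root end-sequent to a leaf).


Longest path through the left premise: 16 edges (measured from the branching sequent)
Longest path through the right premise: 12 edges
Height of the subtree rooted at the branching sequent: max(16, 12) = 16
The branching sequent sits 9 edges above the root (the chain of one-premise inferences), so height = 16 + 9 = 25

25


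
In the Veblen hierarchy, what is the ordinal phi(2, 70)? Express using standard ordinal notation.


phi(2, 70):
phi(2, beta) = zeta_beta (the beta-th zeta number, fixed point of epsilon).
phi(2, 70) = zeta_70

zeta_70


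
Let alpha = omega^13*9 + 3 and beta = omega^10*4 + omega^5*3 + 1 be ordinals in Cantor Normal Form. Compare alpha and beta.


Compare term by term from highest exponent:
alpha = omega^13*9 + 3
beta = omega^10*4 + omega^5*3 + 1
Term 1: alpha has omega^13*9, beta has omega^10*4
Term 2: alpha has omega^0*3, beta has omega^5*3
Term 3: alpha has omega^0*0, beta has omega^0*1
Result: alpha > beta

alpha > beta


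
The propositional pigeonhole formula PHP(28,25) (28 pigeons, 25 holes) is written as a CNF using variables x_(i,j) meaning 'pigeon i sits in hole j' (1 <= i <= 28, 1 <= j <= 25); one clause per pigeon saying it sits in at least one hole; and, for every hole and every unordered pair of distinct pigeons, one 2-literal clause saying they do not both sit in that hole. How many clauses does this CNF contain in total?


PHP(28,25): 28 pigeons, 25 holes, 28*25 = 700 variables.
- pigeon clauses: one per pigeon -> 28 clauses
- hole clauses: 25 holes * C(28,2) = 25 * 378 -> 9450 clauses
Total clauses = 28 + 9450 = 9478

9478


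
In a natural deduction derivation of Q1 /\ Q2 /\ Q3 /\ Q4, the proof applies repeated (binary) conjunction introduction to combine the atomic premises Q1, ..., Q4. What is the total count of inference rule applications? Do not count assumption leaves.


The target conjunction has 4 conjuncts, i.e. 3 binary /\ connectives.
Each conjunction-intro joins two pieces, so 4 atoms require 4-1 = 3 applications.
Total inference nodes = 3

3


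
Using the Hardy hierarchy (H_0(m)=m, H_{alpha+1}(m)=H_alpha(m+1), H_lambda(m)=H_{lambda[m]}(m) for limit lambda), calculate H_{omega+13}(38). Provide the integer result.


H_{omega+13}(38):
Unwind the 13 successor steps: H_{omega+13}(38) = H_omega(38+13) = H_omega(51).
H_omega(m) = H_m(m) = m + m = 2m.
Result = 2 * 51 = 102

102


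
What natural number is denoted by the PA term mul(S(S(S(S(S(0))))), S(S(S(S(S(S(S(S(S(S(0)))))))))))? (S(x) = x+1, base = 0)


mul(S^5(0), S^10(0)):
S^5(0) = 5
S^10(0) = 10
5 * 10 = 50

50


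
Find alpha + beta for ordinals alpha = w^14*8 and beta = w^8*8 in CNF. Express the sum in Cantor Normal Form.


Ordinal addition w^14*8 + w^8*8:
Leading exponent of alpha (14) > leading exponent of beta (8).
Since alpha's term has higher exponent than beta's leading term,
the sum is simply alpha followed by beta.
Result = w^14*8 + w^8*8

w^14*8 + w^8*8


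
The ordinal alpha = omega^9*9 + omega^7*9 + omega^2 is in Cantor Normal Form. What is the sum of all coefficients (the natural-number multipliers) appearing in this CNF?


CNF: omega^9*9 + omega^7*9 + omega^2
Coefficients: 9 + 9 + 1 = 19

19


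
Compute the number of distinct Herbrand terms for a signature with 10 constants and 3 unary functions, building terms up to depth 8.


Herbrand terms by depth:
Depth 0: 10 constants
Depth 1: 30 new terms (running total: 40)
Depth 2: 90 new terms (running total: 130)
Depth 3: 270 new terms (running total: 400)
Depth 4: 810 new terms (running total: 1210)
Depth 5: 2430 new terms (running total: 3640)
Depth 6: 7290 new terms (running total: 10930)
Depth 7: 21870 new terms (running total: 32800)
Depth 8: 65610 new terms (running total: 98410)
Total distinct ground terms = 98410

98410


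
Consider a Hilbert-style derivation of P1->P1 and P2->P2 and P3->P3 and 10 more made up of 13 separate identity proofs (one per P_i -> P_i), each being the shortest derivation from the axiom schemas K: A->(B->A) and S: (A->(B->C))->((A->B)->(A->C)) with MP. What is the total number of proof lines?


The shortest proof of A->A from K and S in the Hilbert calculus has exactly 5 lines:
(1) K instance A->((A->A)->A), (2) S instance, (3) MP on 1,2, (4) K instance A->(A->A), (5) MP on 3,4.
For 13 independent identities: 13 * 5 = 65 lines total.

65


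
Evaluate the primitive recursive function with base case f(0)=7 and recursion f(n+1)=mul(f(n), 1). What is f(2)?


f(0) = 7
f(1) = mul(f(0), 1) = mul(7, 1) = 7
f(2) = mul(f(1), 1) = mul(7, 1) = 7


7


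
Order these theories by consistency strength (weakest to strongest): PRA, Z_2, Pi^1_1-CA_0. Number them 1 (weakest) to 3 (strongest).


Ordering by consistency strength:
1. PRA
2. Pi^1_1-CA_0
3. Z_2


PRA=1, Z_2=3, Pi^1_1-CA_0=2


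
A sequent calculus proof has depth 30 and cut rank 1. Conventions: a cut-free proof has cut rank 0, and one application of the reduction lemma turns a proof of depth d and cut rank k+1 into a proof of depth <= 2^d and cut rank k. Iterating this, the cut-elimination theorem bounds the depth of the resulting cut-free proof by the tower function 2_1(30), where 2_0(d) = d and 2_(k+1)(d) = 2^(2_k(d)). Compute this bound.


Each rank reduction sends depth d to at most 2^d; cut rank r needs r reductions.
2_0(30) = 30
2_1(30) = 2^30 = 1073741824
Cut-free depth bound = 1073741824

1073741824


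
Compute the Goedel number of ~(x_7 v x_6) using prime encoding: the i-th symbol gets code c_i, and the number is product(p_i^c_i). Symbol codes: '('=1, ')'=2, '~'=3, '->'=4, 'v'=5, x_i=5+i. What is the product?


Formula: ~(x_7 v x_6)
Symbol codes: [3, 1, 12, 5, 11, 2]
Primes: [2, 3, 5, 7, 11, 13]
p_1^3 = 2^3 = 8
p_2^1 = 3^1 = 3
p_3^12 = 5^12 = 244140625
p_4^5 = 7^5 = 16807
p_5^11 = 11^11 = 285311670611
p_6^2 = 13^2 = 169
Product = 4748404798271976638671875000

4748404798271976638671875000


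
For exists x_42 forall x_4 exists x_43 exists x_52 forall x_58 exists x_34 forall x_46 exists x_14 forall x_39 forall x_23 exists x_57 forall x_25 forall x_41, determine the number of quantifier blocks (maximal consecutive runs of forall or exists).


Alternations = 9.
Blocks = alternations + 1 = 10

10


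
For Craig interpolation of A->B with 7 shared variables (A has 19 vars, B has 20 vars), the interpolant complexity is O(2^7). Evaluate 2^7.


Shared atoms = 7
Craig interpolant size bound = 2^7
= 128

128


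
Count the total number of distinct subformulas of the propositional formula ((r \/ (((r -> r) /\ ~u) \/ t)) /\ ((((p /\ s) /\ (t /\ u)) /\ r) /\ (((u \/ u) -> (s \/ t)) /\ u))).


Formula: ((r \/ (((r -> r) /\ ~u) \/ t)) /\ ((((p /\ s) /\ (t /\ u)) /\ r) /\ (((u \/ u) -> (s \/ t)) /\ u)))
Subformulas found:
  1. r
  2. u
  3. s
  4. t
  5. p
  6. ~u
  7. (p /\ s)
  8. (r -> r)
  9. (s \/ t)
  10. (u \/ u)
  11. (t /\ u)
  12. ((r -> r) /\ ~u)
  13. ((u \/ u) -> (s \/ t))
  14. ((p /\ s) /\ (t /\ u))
  15. (((r -> r) /\ ~u) \/ t)
  16. (((p /\ s) /\ (t /\ u)) /\ r)
  17. (((u \/ u) -> (s \/ t)) /\ u)
  18. (r \/ (((r -> r) /\ ~u) \/ t))
  19. ((((p /\ s) /\ (t /\ u)) /\ r) /\ (((u \/ u) -> (s \/ t)) /\ u))
  20. ((r \/ (((r -> r) /\ ~u) \/ t)) /\ ((((p /\ s) /\ (t /\ u)) /\ r) /\ (((u \/ u) -> (s \/ t)) /\ u)))
Total distinct subformulas = 20

20


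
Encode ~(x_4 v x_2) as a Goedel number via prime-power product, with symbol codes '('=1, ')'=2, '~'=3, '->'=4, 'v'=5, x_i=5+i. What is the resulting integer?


Formula: ~(x_4 v x_2)
Symbol codes: [3, 1, 9, 5, 7, 2]
Primes: [2, 3, 5, 7, 11, 13]
p_1^3 = 2^3 = 8
p_2^1 = 3^1 = 3
p_3^9 = 5^9 = 1953125
p_4^5 = 7^5 = 16807
p_5^7 = 11^7 = 19487171
p_6^2 = 13^2 = 169
Product = 2594579494991859375000

2594579494991859375000


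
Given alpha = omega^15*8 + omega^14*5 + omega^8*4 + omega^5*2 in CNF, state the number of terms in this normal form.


CNF: omega^15*8 + omega^14*5 + omega^8*4 + omega^5*2
Count the summands separated by '+':
  term 1: omega^15*8
  term 2: omega^14*5
  term 3: omega^8*4
  term 4: omega^5*2
Total terms = 4

4


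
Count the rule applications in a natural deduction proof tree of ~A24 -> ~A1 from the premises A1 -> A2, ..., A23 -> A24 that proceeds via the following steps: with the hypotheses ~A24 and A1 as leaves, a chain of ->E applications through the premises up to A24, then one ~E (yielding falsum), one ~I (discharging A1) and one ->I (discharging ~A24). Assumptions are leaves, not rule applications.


From hypothesis A1, 23 ->E steps along the 23 premises yield A24.
~E with hypothesis ~A24 gives falsum (1 node); ~I discharging A1 gives ~A1 (1 node); ->I discharging ~A24 gives the goal (1 node).
Total = 23 + 3 = 26 inference nodes.

26


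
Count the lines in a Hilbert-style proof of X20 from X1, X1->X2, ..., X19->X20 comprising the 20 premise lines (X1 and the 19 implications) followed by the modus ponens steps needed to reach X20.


We have 20 premise lines: X1 and 19 implications.
Each implication is detached once by MP, giving 19 MP lines.
20 premise lines + 19 MP lines = 39 total lines.

39


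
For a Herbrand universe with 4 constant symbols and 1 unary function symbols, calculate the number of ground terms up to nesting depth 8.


Herbrand terms by depth:
Depth 0: 4 constants
Depth 1: 4 new terms (running total: 8)
Depth 2: 4 new terms (running total: 12)
Depth 3: 4 new terms (running total: 16)
Depth 4: 4 new terms (running total: 20)
Depth 5: 4 new terms (running total: 24)
Depth 6: 4 new terms (running total: 28)
Depth 7: 4 new terms (running total: 32)
Depth 8: 4 new terms (running total: 36)
Total distinct ground terms = 36

36


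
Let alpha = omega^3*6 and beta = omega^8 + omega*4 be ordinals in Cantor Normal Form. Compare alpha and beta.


Compare term by term from highest exponent:
alpha = omega^3*6
beta = omega^8 + omega*4
Term 1: alpha has omega^3*6, beta has omega^8*1
Term 2: alpha has omega^0*0, beta has omega^1*4
Result: alpha < beta

alpha < beta


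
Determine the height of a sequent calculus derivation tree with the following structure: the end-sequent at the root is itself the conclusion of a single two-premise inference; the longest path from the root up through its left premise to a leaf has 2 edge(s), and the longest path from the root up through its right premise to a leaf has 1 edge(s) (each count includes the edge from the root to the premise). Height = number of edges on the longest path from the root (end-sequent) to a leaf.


Longest path through the left premise: 2 edges (measured from the branching sequent)
Longest path through the right premise: 1 edges
Height of the subtree rooted at the branching sequent: max(2, 1) = 2
The branching sequent is the root itself.
Total height = 2

2


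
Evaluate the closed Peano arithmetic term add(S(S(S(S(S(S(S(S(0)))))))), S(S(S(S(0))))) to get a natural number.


add(S^8(0), S^4(0)):
S^8(0) = 8
S^4(0) = 4
8 + 4 = 12

12


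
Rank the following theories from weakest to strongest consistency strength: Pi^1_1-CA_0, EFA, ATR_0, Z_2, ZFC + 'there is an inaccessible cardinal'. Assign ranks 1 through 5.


Ordering by consistency strength:
1. EFA
2. ATR_0
3. Pi^1_1-CA_0
4. Z_2
5. ZFC + 'there is an inaccessible cardinal'


Pi^1_1-CA_0=3, EFA=1, ATR_0=2, Z_2=4, ZFC + 'there is an inaccessible cardinal'=5


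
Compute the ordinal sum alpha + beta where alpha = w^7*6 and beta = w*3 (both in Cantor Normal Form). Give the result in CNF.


Ordinal addition w^7*6 + w*3:
Leading exponent of alpha (7) > leading exponent of beta (1).
Since alpha's term has higher exponent than beta's leading term,
the sum is simply alpha followed by beta.
Result = w^7*6 + w*3

w^7*6 + w*3


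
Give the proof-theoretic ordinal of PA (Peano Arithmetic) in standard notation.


The proof-theoretic ordinal of PA (Peano Arithmetic) is a standard result in ordinal analysis.
This ordinal is the supremum of order types of primitive recursive well-orderings
that the theory can prove to be well-ordered.
For PA (Peano Arithmetic), the proof-theoretic ordinal is epsilon_0.

epsilon_0


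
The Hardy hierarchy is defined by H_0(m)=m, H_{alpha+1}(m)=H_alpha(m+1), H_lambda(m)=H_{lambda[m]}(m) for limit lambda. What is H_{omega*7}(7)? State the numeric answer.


H_{omega*7}(7):
For the Hardy hierarchy, H_{omega*k}(n) = 2^k * n.
2^7 = 128.
128 * 7 = 896

896


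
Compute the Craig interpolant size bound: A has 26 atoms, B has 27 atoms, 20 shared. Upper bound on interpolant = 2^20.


Shared atoms = 20
Craig interpolant size bound = 2^20
= 1048576

1048576


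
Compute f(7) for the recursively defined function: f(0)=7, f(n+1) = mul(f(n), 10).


f(0) = 7
f(1) = mul(f(0), 10) = mul(7, 10) = 70
f(2) = mul(f(1), 10) = mul(70, 10) = 700
f(3) = mul(f(2), 10) = mul(700, 10) = 7000
f(4) = mul(f(3), 10) = mul(7000, 10) = 70000
f(5) = mul(f(4), 10) = mul(70000, 10) = 700000
f(6) = mul(f(5), 10) = mul(700000, 10) = 7000000
f(7) = mul(f(6), 10) = mul(7000000, 10) = 70000000


70000000


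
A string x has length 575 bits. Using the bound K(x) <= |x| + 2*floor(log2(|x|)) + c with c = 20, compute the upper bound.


floor(log2(575)) = 9
2 * 9 = 18
K(x) <= 575 + 18 + 20 = 613

613


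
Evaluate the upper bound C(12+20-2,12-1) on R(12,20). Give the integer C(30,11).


R(12,20) <= C(12+20-2, 12-1) = C(30, 11)
C(30, 11) = 30! / (11! * 19!)
= 54627300

54627300


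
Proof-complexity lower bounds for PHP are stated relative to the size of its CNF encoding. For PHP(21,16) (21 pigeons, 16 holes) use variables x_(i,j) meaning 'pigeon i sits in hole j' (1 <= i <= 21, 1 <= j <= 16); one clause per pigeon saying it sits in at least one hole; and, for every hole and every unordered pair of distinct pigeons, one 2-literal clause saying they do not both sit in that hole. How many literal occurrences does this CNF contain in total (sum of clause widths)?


PHP(21,16): 21 pigeons, 16 holes, 21*16 = 336 variables.
- pigeon clauses: one per pigeon -> 21 clauses of width 16 -> 336 literals
- hole clauses: 16 holes * C(21,2) = 16 * 210 -> 3360 clauses of width 2 -> 6720 literals
Total literal occurrences = 336 + 6720 = 7056

7056


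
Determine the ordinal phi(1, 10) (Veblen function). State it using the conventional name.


phi(1, 10):
phi(1, beta) = epsilon_beta (the beta-th epsilon number).
phi(1, 10) = epsilon_10

epsilon_10


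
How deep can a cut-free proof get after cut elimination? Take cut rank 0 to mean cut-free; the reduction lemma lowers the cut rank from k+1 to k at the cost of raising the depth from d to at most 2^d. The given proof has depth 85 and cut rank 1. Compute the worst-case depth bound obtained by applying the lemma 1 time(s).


Each rank reduction sends depth d to at most 2^d; cut rank r needs r reductions.
2_0(85) = 85
2_1(85) = 2^85 = 38685626227668133590597632
Cut-free depth bound = 38685626227668133590597632

38685626227668133590597632


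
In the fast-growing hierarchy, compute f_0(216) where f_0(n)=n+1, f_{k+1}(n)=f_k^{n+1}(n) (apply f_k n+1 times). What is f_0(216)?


f_0(216) = 216 + 1 = 217

217


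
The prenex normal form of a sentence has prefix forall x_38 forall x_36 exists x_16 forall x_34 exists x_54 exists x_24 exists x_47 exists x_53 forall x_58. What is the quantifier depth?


Quantifier prefix has 9 quantifier symbols.
Quantifier depth = 9

9


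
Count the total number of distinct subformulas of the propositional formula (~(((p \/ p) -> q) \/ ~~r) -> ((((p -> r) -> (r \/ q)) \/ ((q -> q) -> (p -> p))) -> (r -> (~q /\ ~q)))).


Formula: (~(((p \/ p) -> q) \/ ~~r) -> ((((p -> r) -> (r \/ q)) \/ ((q -> q) -> (p -> p))) -> (r -> (~q /\ ~q))))
Subformulas found:
  1. r
  2. q
  3. p
  4. ~r
  5. ~q
  6. ~~r
  7. (p \/ p)
  8. (r \/ q)
  9. (p -> p)
  10. (q -> q)
  11. (p -> r)
  12. (~q /\ ~q)
  13. ((p \/ p) -> q)
  14. (r -> (~q /\ ~q))
  15. ((p -> r) -> (r \/ q))
  16. ((q -> q) -> (p -> p))
  17. (((p \/ p) -> q) \/ ~~r)
  18. ~(((p \/ p) -> q) \/ ~~r)
  19. (((p -> r) -> (r \/ q)) \/ ((q -> q) -> (p -> p)))
  20. ((((p -> r) -> (r \/ q)) \/ ((q -> q) -> (p -> p))) -> (r -> (~q /\ ~q)))
  21. (~(((p \/ p) -> q) \/ ~~r) -> ((((p -> r) -> (r \/ q)) \/ ((q -> q) -> (p -> p))) -> (r -> (~q /\ ~q))))
Total distinct subformulas = 21

21


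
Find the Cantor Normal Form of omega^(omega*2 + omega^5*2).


omega^(omega*2 + omega^5*2):
In ordinal addition a term is absorbed by a following term of strictly larger exponent: 1 < 5, so omega*2 + omega^5*2 = omega^5*2.
omega raised to a CNF ordinal is a single CNF term: Result = omega^(omega^5*2)

omega^(omega^5*2)


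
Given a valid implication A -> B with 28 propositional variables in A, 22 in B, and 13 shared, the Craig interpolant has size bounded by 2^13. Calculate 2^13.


Shared atoms = 13
Craig interpolant size bound = 2^13
= 8192

8192


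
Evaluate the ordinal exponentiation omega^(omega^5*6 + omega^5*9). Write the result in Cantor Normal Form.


omega^(omega^5*6 + omega^5*9):
Both terms of the exponent have the same exponent 5, so they merge: omega^5*6 + omega^5*9 = omega^5*(6+9) = omega^5*15.
omega raised to a CNF ordinal is a single CNF term: Result = omega^(omega^5*15)

omega^(omega^5*15)


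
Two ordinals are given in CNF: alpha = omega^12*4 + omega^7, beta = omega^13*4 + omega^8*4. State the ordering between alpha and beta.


Compare term by term from highest exponent:
alpha = omega^12*4 + omega^7
beta = omega^13*4 + omega^8*4
Term 1: alpha has omega^12*4, beta has omega^13*4
Term 2: alpha has omega^7*1, beta has omega^8*4
Result: alpha < beta

alpha < beta


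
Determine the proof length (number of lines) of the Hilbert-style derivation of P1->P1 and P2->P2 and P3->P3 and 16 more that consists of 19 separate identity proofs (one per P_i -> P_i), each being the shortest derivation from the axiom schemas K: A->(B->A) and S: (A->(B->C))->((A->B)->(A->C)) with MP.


The shortest proof of A->A from K and S in the Hilbert calculus has exactly 5 lines:
(1) K instance A->((A->A)->A), (2) S instance, (3) MP on 1,2, (4) K instance A->(A->A), (5) MP on 3,4.
For 19 independent identities: 19 * 5 = 95 lines total.

95


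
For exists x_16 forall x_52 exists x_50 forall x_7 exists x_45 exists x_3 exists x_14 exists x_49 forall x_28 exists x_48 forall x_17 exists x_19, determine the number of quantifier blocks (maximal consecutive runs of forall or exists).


Alternations = 8.
Blocks = alternations + 1 = 9

9


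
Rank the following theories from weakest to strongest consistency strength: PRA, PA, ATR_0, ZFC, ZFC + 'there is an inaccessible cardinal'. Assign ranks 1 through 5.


Ordering by consistency strength:
1. PRA
2. PA
3. ATR_0
4. ZFC
5. ZFC + 'there is an inaccessible cardinal'


PRA=1, PA=2, ATR_0=3, ZFC=4, ZFC + 'there is an inaccessible cardinal'=5


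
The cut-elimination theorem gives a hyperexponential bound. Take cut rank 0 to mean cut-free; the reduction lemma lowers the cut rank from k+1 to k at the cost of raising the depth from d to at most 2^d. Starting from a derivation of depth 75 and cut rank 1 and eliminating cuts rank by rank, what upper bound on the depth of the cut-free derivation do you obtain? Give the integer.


Each rank reduction sends depth d to at most 2^d; cut rank r needs r reductions.
2_0(75) = 75
2_1(75) = 2^75 = 37778931862957161709568
Cut-free depth bound = 37778931862957161709568

37778931862957161709568


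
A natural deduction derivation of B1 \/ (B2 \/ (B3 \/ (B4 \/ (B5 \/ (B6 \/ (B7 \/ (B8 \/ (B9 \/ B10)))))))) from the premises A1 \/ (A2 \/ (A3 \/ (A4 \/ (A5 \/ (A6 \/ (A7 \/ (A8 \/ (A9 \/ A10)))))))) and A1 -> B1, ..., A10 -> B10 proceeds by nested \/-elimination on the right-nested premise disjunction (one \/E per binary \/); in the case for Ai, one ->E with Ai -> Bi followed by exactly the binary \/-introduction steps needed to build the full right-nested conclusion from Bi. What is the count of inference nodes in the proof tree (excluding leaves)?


Constructive dilemma with 10 branches, all disjunctions right-nested:
- \/E: the premise has 9 binary \/, each eliminated once: 9 nodes.
- ->E: one per case (Ai with Ai -> Bi gives Bi): 10 nodes.
- \/I: in case i < n, Bi needs 1 step to form Bi \/ (B(i+1) \/ ...) and then i-1 steps to prepend B(i-1), ..., B1, i.e. i steps; in case i = n, B10 needs 9 prepend steps.
  \/I total = (1 + 2 + ... + 9) + 9 = 45 + 9 = 54 nodes.
Total = 9 + 10 + 54 = 73

73


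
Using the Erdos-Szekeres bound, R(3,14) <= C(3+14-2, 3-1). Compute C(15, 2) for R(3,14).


R(3,14) <= C(3+14-2, 3-1) = C(15, 2)
C(15, 2) = 15! / (2! * 13!)
= 105

105
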